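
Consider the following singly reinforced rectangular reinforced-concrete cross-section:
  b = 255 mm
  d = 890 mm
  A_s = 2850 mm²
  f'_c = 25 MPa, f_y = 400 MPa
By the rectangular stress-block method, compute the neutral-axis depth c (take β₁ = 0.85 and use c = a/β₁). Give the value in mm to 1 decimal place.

c ≈ 247.5 mm

T = A_s f_y = 2850 × 400 = 1140000 N = 1140 kN.
Setting C = 0.85 f'_c a b equal to T: a = 1140000/(0.85 × 25 × 255) = 210.381 mm.
With β₁ = 0.85, c = a/β₁ = 210.381/0.85 = 247.5 mm.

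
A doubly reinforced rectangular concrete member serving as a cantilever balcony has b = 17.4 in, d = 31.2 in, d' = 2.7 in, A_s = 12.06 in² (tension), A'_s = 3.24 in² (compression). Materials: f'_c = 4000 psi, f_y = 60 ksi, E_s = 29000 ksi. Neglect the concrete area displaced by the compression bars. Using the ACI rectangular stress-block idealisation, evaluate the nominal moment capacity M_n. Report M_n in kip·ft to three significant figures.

Assume both steels yield.
a = (A_s − A'_s) f_y/(0.85 f'_c b) = (12.06 − 3.24) × 60/(0.85 × 4 × 17.4) = 8.945 in.
c = a/β₁ = 8.945/0.85 = 10.524 in; ε'_s = 0.003(c − d')/c = 0.0022 ≥ ε_y = 0.0021, so the compression steel yields.
M_n = (A_s − A'_s) f_y (d − a/2) + A'_s f_y (d − d') = 529.2 × (31.2 − 4.4725) + 194.4 × (31.2 − 2.7) = 14144.2 + 5540.4 = 19684.6 kip·in = 19684.6/12 = 1640.38 kip·ft.

M_n ≈ 1640 kip·ft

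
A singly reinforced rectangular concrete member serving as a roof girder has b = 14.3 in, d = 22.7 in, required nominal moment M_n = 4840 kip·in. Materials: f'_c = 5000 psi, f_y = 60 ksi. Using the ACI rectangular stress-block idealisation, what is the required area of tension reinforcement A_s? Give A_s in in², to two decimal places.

A_s ≈ 3.88 in²

From M_n = 0.85 f'_c a b (d − a/2):
a = d − √(d² − 2M_n/(0.85 f'_c b)) = 22.7 − √(22.7² − 2 × 4840/(0.85 × 5 × 14.3)) = 3.832 in.
A_s = 0.85 f'_c a b / f_y = 0.85 × 5 × 3.832 × 14.3 / 60 = 3.881 in².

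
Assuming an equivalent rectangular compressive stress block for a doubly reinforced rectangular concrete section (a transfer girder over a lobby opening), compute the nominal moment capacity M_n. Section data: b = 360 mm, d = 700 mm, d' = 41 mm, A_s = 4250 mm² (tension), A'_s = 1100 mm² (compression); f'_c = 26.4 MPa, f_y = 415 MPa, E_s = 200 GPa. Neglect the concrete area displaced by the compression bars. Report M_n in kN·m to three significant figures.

Assume both tension and compression steel yield.
Net tension couple steel: A_s − A'_s = 3150 mm².
a = (A_s − A'_s) f_y / (0.85 f'_c b) = 1307250/(0.85 × 26.4 × 360) = 161.82 mm.
c = a/β₁ = 161.82/0.85 = 190.38 mm; ε'_s = 0.003(c − d')/c = 0.0024 ≥ f_y/E_s = 0.0021, so compression steel does yield.
M_n = (A_s − A'_s) f_y (d − a/2) + A'_s f_y (d − d') = [1307250 × (700 − 80.91) + 456500 × (700 − 41)] × 10⁻⁶ = 809.31 + 300.83 = 1110.14 kN·m.

M_n ≈ 1110 kN·m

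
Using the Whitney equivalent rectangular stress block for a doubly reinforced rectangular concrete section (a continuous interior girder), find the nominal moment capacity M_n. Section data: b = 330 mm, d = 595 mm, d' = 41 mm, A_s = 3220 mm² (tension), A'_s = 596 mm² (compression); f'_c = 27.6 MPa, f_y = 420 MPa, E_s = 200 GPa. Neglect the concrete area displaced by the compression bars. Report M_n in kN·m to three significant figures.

Assume both tension and compression steel yield.
Net tension couple steel: A_s − A'_s = 2624 mm².
a = (A_s − A'_s) f_y / (0.85 f'_c b) = 1102080/(0.85 × 27.6 × 330) = 142.35 mm.
c = a/β₁ = 142.35/0.85 = 167.47 mm; ε'_s = 0.003(c − d')/c = 0.0023 ≥ f_y/E_s = 0.0021, so compression steel does yield.
M_n = (A_s − A'_s) f_y (d − a/2) + A'_s f_y (d − d') = [1102080 × (595 − 71.175) + 250320 × (595 − 41)] × 10⁻⁶ = 577.30 + 138.68 = 715.98 kN·m.

M_n ≈ 716 kN·m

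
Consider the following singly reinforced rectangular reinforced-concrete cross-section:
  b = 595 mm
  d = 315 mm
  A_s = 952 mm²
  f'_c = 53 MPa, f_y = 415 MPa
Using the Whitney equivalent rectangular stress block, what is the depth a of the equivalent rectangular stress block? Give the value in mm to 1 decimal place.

T = A_s f_y = 952 × 415 = 395080 N = 395.08 kN.
Setting C = 0.85 f'_c a b equal to T: a = 395080/(0.85 × 53 × 595) = 14.7 mm.

a ≈ 14.7 mm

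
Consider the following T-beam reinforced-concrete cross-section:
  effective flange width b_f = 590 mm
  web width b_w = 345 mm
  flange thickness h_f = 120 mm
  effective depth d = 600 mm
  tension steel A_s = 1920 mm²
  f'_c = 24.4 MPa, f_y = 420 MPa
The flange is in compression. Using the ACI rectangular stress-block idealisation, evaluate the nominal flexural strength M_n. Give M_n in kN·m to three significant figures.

M_n ≈ 457 kN·m

Tension: T = A_s f_y = 1920 × 420 = 806400 N.
Try a within the flange: a = T/(0.85 f'_c b_f) = 806400/(0.85 × 24.4 × 590) = 65.90 mm.
Since a = 65.90 ≤ h_f = 120 mm, the stress block lies entirely in the flange; analyse as a rectangular beam of width b_f.
M_n = T(d − a/2) = 806400 × (600 − 32.95) = 457.27 × 10⁶ N·mm.
M_n = 457.27 kN·m.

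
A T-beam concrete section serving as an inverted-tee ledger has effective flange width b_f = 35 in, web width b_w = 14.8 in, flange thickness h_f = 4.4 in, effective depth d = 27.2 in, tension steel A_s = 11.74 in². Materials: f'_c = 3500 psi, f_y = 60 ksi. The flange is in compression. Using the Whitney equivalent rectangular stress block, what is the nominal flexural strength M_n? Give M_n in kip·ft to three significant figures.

M_n ≈ 1360 kip·ft

Tension: T = A_s f_y = 11.74 × 60 = 704.4 kips.
Try a within the flange: a = T/(0.85 f'_c b_f) = 704.4/(0.85 × 3.5 × 35) = 6.765 in.
a = 6.765 > h_f = 4.4 in: the block extends into the web. Split into flange-overhang and web parts.
C_f = 0.85 f'_c (b_f − b_w) h_f = 0.85 × 3.5 × (35 − 14.8) × 4.4 = 264.4 kips.
Remaining web compression depth: a_w = (T − C_f)/(0.85 f'_c b_w) = (704.4 − 264.4)/(0.85 × 3.5 × 14.8) = 9.993 in.
M_n = C_f(d − h_f/2) + (T − C_f)(d − a_w/2) = 264.4 × (27.2 − 2.2) + 440 × (27.2 − 4.9965) = 6610.0 + 9769.5 = 16379.5 kip·in.
M_n = 16379.5/12 = 1364.96 kip·ft.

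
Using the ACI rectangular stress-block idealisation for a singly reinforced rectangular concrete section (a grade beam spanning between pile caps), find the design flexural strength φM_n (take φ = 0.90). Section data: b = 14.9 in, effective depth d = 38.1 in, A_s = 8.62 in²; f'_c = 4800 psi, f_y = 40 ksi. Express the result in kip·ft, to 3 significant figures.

φM_n ≈ 912 kip·ft

T = A_s f_y = 8.62 × 40 = 344.8 kips.
a = T/(0.85 f'_c b) = 344.8/(0.85 × 4.8 × 14.9) = 5.672 in.
M_n = T(d − a/2) = 344.8 × (38.1 − 2.836) = 12159.0 kip·in = 12159.0/12 = 1013.25 kip·ft.
φM_n = 0.90 × 1013.25 = 911.93 kip·ft.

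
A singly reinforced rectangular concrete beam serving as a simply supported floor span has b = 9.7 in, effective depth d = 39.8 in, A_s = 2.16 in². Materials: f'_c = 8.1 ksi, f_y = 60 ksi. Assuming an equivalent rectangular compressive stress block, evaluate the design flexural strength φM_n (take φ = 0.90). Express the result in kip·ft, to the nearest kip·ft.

T = A_s f_y = 2.16 × 60 = 129.6 kips.
a = T/(0.85 f'_c b) = 129.6/(0.85 × 8.1 × 9.7) = 1.941 in.
M_n = T(d − a/2) = 129.6 × (39.8 − 0.9705) = 5032.3 kip·in = 5032.3/12 = 419.36 kip·ft.
φM_n = 0.90 × 419.36 = 377.42 kip·ft.

φM_n ≈ 377 kip·ft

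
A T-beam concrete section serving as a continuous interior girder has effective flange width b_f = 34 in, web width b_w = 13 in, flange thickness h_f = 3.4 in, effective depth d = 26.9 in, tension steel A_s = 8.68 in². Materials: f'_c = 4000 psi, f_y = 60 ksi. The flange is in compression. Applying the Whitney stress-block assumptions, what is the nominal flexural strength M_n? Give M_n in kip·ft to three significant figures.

Tension: T = A_s f_y = 8.68 × 60 = 520.8 kips.
Try a within the flange: a = T/(0.85 f'_c b_f) = 520.8/(0.85 × 4 × 34) = 4.505 in.
a = 4.505 > h_f = 3.4 in: the block extends into the web. Split into flange-overhang and web parts.
C_f = 0.85 f'_c (b_f − b_w) h_f = 0.85 × 4 × (34 − 13) × 3.4 = 242.8 kips.
Remaining web compression depth: a_w = (T − C_f)/(0.85 f'_c b_w) = (520.8 − 242.8)/(0.85 × 4 × 13) = 6.290 in.
M_n = C_f(d − h_f/2) + (T − C_f)(d − a_w/2) = 242.8 × (26.9 − 1.7) + 278 × (26.9 − 3.145) = 6118.6 + 6603.9 = 12722.5 kip·in.
M_n = 12722.5/12 = 1060.21 kip·ft.

M_n ≈ 1060 kip·ft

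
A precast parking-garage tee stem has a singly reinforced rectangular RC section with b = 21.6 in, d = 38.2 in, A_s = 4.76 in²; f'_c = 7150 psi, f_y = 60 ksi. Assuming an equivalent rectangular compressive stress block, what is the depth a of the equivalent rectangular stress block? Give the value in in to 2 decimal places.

T = A_s f_y = 4.76 × 60 = 285.6 kips.
a = T/(0.85 f'_c b) = 285.6/(0.85 × 7.15 × 21.6) = 2.18 in.

a ≈ 2.18 in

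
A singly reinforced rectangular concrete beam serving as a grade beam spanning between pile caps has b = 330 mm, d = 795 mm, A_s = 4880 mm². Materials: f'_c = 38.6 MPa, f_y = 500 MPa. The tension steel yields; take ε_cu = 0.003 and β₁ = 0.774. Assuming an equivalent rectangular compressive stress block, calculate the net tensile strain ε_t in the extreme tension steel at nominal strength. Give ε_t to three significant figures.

a = A_s f_y/(0.85 f'_c b) = 225.36 mm.
β₁ = 0.774, so c = a/β₁ = 225.36/0.774 = 291.16 mm.
From the linear strain diagram with ε_cu = 0.003: ε_t = 0.003 (d − c)/c = 0.003 × (795 − 291.16)/291.16 = 0.00519.
Since ε_t ≥ 0.005, the section is tension-controlled.

ε_t ≈ 0.00519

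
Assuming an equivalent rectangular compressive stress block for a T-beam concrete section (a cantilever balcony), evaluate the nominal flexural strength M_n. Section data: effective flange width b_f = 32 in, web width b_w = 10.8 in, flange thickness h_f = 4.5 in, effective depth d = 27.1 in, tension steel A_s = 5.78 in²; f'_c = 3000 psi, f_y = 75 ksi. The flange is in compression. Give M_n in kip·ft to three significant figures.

M_n ≈ 879 kip·ft

Tension: T = A_s f_y = 5.78 × 75 = 433.5 kips.
Try a within the flange: a = T/(0.85 f'_c b_f) = 433.5/(0.85 × 3 × 32) = 5.313 in.
a = 5.313 > h_f = 4.5 in: the block extends into the web. Split into flange-overhang and web parts.
C_f = 0.85 f'_c (b_f − b_w) h_f = 0.85 × 3 × (32 − 10.8) × 4.5 = 243.3 kips.
Remaining web compression depth: a_w = (T − C_f)/(0.85 f'_c b_w) = (433.5 − 243.3)/(0.85 × 3 × 10.8) = 6.906 in.
M_n = C_f(d − h_f/2) + (T − C_f)(d − a_w/2) = 243.3 × (27.1 − 2.25) + 190.2 × (27.1 − 3.453) = 6046.0 + 4497.7 = 10543.7 kip·in.
M_n = 10543.7/12 = 878.64 kip·ft.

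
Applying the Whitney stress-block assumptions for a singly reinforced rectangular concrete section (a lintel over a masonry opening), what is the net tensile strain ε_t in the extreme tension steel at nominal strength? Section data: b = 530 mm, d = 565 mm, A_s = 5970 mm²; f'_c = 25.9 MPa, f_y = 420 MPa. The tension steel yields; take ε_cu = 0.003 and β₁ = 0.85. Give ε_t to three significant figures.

ε_t ≈ 0.00370

a = A_s f_y/(0.85 f'_c b) = 214.90 mm.
β₁ = 0.85, so c = a/β₁ = 214.90/0.85 = 252.82 mm.
From the linear strain diagram with ε_cu = 0.003: ε_t = 0.003 (d − c)/c = 0.003 × (565 − 252.82)/252.82 = 0.00370.
ε_t < 0.004 — the section is over-reinforced for flexure under ACI limits.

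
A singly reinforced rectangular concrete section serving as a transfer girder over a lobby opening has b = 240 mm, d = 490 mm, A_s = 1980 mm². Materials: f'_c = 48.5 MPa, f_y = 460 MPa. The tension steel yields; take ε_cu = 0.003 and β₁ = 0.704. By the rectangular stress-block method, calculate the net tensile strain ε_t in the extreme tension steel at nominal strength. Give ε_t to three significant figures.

ε_t ≈ 0.00824

a = A_s f_y/(0.85 f'_c b) = 92.06 mm.
β₁ = 0.704, so c = a/β₁ = 92.06/0.704 = 130.77 mm.
From the linear strain diagram with ε_cu = 0.003: ε_t = 0.003 (d − c)/c = 0.003 × (490 − 130.77)/130.77 = 0.00824.
Since ε_t ≥ 0.005, the section is tension-controlled.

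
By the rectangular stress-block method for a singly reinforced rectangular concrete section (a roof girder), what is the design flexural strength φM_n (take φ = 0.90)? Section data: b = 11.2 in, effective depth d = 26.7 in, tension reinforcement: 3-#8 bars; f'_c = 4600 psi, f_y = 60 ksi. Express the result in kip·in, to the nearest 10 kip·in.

A_s = 3 × 0.79 = 2.37 in².
T = A_s f_y = 2.37 × 60 = 142.2 kips.
a = T/(0.85 f'_c b) = 142.2/(0.85 × 4.6 × 11.2) = 3.247 in.
M_n = T(d − a/2) = 142.2 × (26.7 − 1.6235) = 3565.9 kip·in.
φM_n = 0.90 × 3565.9 = 3209.3 kip·in.

φM_n ≈ 3210 kip·in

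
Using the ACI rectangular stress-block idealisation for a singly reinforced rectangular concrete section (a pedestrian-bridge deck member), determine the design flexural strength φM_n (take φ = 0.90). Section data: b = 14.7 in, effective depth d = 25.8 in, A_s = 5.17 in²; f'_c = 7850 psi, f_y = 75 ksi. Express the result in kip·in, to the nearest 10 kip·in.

φM_n ≈ 8310 kip·in

T = A_s f_y = 5.17 × 75 = 387.75 kips.
a = T/(0.85 f'_c b) = 387.75/(0.85 × 7.85 × 14.7) = 3.953 in.
M_n = T(d − a/2) = 387.75 × (25.8 − 1.9765) = 9237.6 kip·in.
φM_n = 0.90 × 9237.6 = 8313.8 kip·in.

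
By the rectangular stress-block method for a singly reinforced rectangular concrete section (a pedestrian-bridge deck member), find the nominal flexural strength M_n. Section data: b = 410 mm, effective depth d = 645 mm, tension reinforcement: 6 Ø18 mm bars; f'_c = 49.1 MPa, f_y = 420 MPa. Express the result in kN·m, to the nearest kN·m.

M_n ≈ 401 kN·m

A_s = 6 × 254 = 1524 mm².
T = A_s f_y = 1524 × 420 = 640080 N = 640.08 kN.
From C = T: a = T/(0.85 f'_c b) = 640080/(0.85 × 49.1 × 410) = 37.41 mm.
M_n = T(d − a/2) = 640.08 kN × (645 − 18.705) mm = 400.88 kN·m.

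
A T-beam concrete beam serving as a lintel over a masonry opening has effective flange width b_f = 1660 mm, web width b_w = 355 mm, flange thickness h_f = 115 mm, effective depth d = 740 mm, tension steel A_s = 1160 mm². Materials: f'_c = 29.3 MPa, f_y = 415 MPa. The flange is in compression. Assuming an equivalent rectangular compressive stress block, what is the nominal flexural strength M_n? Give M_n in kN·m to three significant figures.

M_n ≈ 353 kN·m

Tension: T = A_s f_y = 1160 × 415 = 481400 N.
Try a within the flange: a = T/(0.85 f'_c b_f) = 481400/(0.85 × 29.3 × 1660) = 11.64 mm.
Since a = 11.64 ≤ h_f = 115 mm, the stress block lies entirely in the flange; analyse as a rectangular beam of width b_f.
M_n = T(d − a/2) = 481400 × (740 − 5.82) = 353.43 × 10⁶ N·mm.
M_n = 353.43 kN·m.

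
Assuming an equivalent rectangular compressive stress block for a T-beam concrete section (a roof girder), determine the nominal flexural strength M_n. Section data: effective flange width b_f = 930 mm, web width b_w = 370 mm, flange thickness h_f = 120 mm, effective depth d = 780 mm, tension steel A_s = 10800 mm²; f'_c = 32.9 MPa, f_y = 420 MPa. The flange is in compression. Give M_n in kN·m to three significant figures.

M_n ≈ 3080 kN·m

Tension: T = A_s f_y = 10800 × 420 = 4536000 N.
Try a within the flange: a = T/(0.85 f'_c b_f) = 4536000/(0.85 × 32.9 × 930) = 174.41 mm.
a = 174.41 > h_f = 120 mm: the block extends into the web. Split into flange-overhang and web parts.
C_f = 0.85 f'_c (b_f − b_w) h_f = 0.85 × 32.9 × (930 − 370) × 120 = 1879248 N.
Remaining web compression depth: a_w = (T − C_f)/(0.85 f'_c b_w) = (4536000 − 1879248)/(0.85 × 32.9 × 370) = 256.76 mm.
M_n = C_f(d − h_f/2) + (T − C_f)(d − a_w/2) = 1879248 × (780 − 60) + 2656752 × (780 − 128.38) = 1353.06 + 1731.19 = 3084.25 × 10⁶ N·mm.
M_n = 3084.25 kN·m.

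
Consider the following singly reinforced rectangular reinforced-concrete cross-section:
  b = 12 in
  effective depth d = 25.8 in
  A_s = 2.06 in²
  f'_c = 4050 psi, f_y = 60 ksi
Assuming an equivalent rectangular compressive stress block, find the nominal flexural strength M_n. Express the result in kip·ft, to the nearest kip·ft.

M_n ≈ 250 kip·ft

T = A_s f_y = 2.06 × 60 = 123.6 kips.
a = T/(0.85 f'_c b) = 123.6/(0.85 × 4.05 × 12) = 2.992 in.
M_n = T(d − a/2) = 123.6 × (25.8 − 1.496) = 3004.0 kip·in = 3004.0/12 = 250.33 kip·ft.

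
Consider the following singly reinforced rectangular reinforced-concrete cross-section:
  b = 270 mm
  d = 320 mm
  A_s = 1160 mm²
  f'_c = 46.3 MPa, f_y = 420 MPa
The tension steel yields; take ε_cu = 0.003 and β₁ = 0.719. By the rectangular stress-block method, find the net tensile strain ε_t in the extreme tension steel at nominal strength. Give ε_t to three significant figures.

a = A_s f_y/(0.85 f'_c b) = 45.85 mm.
β₁ = 0.719, so c = a/β₁ = 45.85/0.719 = 63.77 mm.
From the linear strain diagram with ε_cu = 0.003: ε_t = 0.003 (d − c)/c = 0.003 × (320 − 63.77)/63.77 = 0.0121.
Since ε_t ≥ 0.005, the section is tension-controlled.

ε_t ≈ 0.0121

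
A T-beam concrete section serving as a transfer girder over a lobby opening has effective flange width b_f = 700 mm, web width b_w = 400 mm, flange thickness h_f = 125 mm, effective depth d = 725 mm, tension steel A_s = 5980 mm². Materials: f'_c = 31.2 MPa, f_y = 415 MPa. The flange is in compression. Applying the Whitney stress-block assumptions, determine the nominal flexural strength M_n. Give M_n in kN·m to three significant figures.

M_n ≈ 1630 kN·m

Tension: T = A_s f_y = 5980 × 415 = 2481700 N.
Try a within the flange: a = T/(0.85 f'_c b_f) = 2481700/(0.85 × 31.2 × 700) = 133.68 mm.
a = 133.68 > h_f = 125 mm: the block extends into the web. Split into flange-overhang and web parts.
C_f = 0.85 f'_c (b_f − b_w) h_f = 0.85 × 31.2 × (700 − 400) × 125 = 994500 N.
Remaining web compression depth: a_w = (T − C_f)/(0.85 f'_c b_w) = (2481700 − 994500)/(0.85 × 31.2 × 400) = 140.20 mm.
M_n = C_f(d − h_f/2) + (T − C_f)(d − a_w/2) = 994500 × (725 − 62.5) + 1487200 × (725 − 70.1) = 658.86 + 973.97 = 1632.83 × 10⁶ N·mm.
M_n = 1632.83 kN·m.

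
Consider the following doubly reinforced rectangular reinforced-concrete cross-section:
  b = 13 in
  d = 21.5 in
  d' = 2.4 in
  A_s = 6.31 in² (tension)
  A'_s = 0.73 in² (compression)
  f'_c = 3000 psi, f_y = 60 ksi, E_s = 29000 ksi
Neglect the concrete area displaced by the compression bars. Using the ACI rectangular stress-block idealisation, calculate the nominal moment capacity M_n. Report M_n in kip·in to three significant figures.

Assume both steels yield.
a = (A_s − A'_s) f_y/(0.85 f'_c b) = (6.31 − 0.73) × 60/(0.85 × 3 × 13) = 10.100 in.
c = a/β₁ = 10.100/0.85 = 11.882 in; ε'_s = 0.003(c − d')/c = 0.0024 ≥ ε_y = 0.0021, so the compression steel yields.
M_n = (A_s − A'_s) f_y (d − a/2) + A'_s f_y (d − d') = 334.8 × (21.5 − 5.05) + 43.8 × (21.5 − 2.4) = 5507.5 + 836.6 = 6344.1 kip·in.

M_n ≈ 6340 kip·in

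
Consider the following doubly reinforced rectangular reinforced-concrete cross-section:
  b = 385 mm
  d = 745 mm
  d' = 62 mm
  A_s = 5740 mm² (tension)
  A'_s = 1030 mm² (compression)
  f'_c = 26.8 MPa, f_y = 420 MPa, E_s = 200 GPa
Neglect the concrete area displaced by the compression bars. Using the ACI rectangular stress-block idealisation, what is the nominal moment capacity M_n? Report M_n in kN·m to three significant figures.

Assume both tension and compression steel yield.
Net tension couple steel: A_s − A'_s = 4710 mm².
a = (A_s − A'_s) f_y / (0.85 f'_c b) = 1978200/(0.85 × 26.8 × 385) = 225.56 mm.
c = a/β₁ = 225.56/0.85 = 265.36 mm; ε'_s = 0.003(c − d')/c = 0.0023 ≥ f_y/E_s = 0.0021, so compression steel does yield.
M_n = (A_s − A'_s) f_y (d − a/2) + A'_s f_y (d − d') = [1978200 × (745 − 112.78) + 432600 × (745 − 62)] × 10⁻⁶ = 1250.66 + 295.47 = 1546.13 kN·m.

M_n ≈ 1550 kN·m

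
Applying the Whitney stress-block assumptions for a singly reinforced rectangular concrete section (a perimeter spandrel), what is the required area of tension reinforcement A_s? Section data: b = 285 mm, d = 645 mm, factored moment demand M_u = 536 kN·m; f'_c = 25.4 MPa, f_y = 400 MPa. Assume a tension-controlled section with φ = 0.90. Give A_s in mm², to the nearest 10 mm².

M_n = M_u/φ = 536/0.90 = 595.556 kN·m.
With M_n = 0.85 f'_c a b (d − a/2), solve the quadratic for a:
a = d − √(d² − 2M_n/(0.85 f'_c b)) = 645 − √(645² − 2 × 595.556×10⁶/(0.85 × 25.4 × 285)) = 173.36 mm.
A_s = 0.85 f'_c a b / f_y = 0.85 × 25.4 × 173.36 × 285 / 400 = 2666.8 mm².

A_s ≈ 2670 mm²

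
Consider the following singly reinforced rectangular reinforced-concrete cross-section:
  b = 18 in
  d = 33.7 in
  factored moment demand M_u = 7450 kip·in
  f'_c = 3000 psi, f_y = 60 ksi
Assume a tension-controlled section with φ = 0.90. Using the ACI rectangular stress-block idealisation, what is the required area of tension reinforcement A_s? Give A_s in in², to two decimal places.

A_s ≈ 4.48 in²

M_n = M_u/φ = 7450/0.90 = 8277.78 kip·in.
From M_n = 0.85 f'_c a b (d − a/2):
a = d − √(d² − 2M_n/(0.85 f'_c b)) = 33.7 − √(33.7² − 2 × 8277.78/(0.85 × 3 × 18)) = 5.861 in.
A_s = 0.85 f'_c a b / f_y = 0.85 × 3 × 5.861 × 18 / 60 = 4.484 in².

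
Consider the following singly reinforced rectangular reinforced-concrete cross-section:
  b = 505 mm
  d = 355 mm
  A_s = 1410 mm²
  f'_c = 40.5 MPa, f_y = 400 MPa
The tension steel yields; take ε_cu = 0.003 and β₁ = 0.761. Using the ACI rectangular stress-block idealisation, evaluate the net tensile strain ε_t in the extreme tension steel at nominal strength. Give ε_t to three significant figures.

a = A_s f_y/(0.85 f'_c b) = 32.44 mm.
β₁ = 0.761, so c = a/β₁ = 32.44/0.761 = 42.63 mm.
From the linear strain diagram with ε_cu = 0.003: ε_t = 0.003 (d − c)/c = 0.003 × (355 − 42.63)/42.63 = 0.0220.
Since ε_t ≥ 0.005, the section is tension-controlled.

ε_t ≈ 0.0220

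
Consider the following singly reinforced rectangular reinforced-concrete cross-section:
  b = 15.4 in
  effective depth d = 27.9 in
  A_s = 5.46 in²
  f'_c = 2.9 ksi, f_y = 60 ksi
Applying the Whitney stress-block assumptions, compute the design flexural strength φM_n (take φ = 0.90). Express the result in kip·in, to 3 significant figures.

T = A_s f_y = 5.46 × 60 = 327.6 kips.
a = T/(0.85 f'_c b) = 327.6/(0.85 × 2.9 × 15.4) = 8.630 in.
M_n = T(d − a/2) = 327.6 × (27.9 − 4.315) = 7726.4 kip·in.
φM_n = 0.90 × 7726.4 = 6953.8 kip·in.

φM_n ≈ 6950 kip·in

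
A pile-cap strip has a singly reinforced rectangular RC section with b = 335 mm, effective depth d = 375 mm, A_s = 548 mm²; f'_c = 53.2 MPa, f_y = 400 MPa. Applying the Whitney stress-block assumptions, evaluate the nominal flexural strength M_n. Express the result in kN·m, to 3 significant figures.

M_n ≈ 80.6 kN·m

T = A_s f_y = 548 × 400 = 219200 N = 219.2 kN.
From C = T: a = T/(0.85 f'_c b) = 219200/(0.85 × 53.2 × 335) = 14.47 mm.
M_n = T(d − a/2) = 219.2 kN × (375 − 7.235) mm = 80.61 kN·m.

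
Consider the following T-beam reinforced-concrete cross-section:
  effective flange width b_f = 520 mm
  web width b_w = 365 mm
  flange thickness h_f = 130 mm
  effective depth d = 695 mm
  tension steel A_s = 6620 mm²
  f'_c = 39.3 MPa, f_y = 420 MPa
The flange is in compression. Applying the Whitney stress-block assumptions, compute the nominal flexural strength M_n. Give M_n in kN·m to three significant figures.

Tension: T = A_s f_y = 6620 × 420 = 2780400 N.
Try a within the flange: a = T/(0.85 f'_c b_f) = 2780400/(0.85 × 39.3 × 520) = 160.06 mm.
a = 160.06 > h_f = 130 mm: the block extends into the web. Split into flange-overhang and web parts.
C_f = 0.85 f'_c (b_f − b_w) h_f = 0.85 × 39.3 × (520 − 365) × 130 = 673111 N.
Remaining web compression depth: a_w = (T − C_f)/(0.85 f'_c b_w) = (2780400 − 673111)/(0.85 × 39.3 × 365) = 172.83 mm.
M_n = C_f(d − h_f/2) + (T − C_f)(d − a_w/2) = 673111 × (695 − 65) + 2107289 × (695 − 86.415) = 424.06 + 1282.46 = 1706.52 × 10⁶ N·mm.
M_n = 1706.52 kN·m.

M_n ≈ 1710 kN·m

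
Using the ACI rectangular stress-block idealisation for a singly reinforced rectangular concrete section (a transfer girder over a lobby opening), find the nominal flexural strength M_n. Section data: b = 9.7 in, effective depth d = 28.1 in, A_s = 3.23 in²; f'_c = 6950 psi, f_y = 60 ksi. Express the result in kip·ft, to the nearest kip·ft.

M_n ≈ 427 kip·ft

T = A_s f_y = 3.23 × 60 = 193.8 kips.
a = T/(0.85 f'_c b) = 193.8/(0.85 × 6.95 × 9.7) = 3.382 in.
M_n = T(d − a/2) = 193.8 × (28.1 − 1.691) = 5118.1 kip·in = 5118.1/12 = 426.51 kip·ft.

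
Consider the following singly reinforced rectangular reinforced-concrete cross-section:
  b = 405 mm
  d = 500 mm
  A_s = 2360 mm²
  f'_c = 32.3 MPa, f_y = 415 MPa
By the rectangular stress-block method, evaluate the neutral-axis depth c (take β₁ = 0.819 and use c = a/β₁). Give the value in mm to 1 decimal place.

c ≈ 107.5 mm

T = A_s f_y = 2360 × 415 = 979400 N = 979.4 kN.
Setting C = 0.85 f'_c a b equal to T: a = 979400/(0.85 × 32.3 × 405) = 88.081 mm.
With β₁ = 0.819, c = a/β₁ = 88.081/0.819 = 107.5 mm.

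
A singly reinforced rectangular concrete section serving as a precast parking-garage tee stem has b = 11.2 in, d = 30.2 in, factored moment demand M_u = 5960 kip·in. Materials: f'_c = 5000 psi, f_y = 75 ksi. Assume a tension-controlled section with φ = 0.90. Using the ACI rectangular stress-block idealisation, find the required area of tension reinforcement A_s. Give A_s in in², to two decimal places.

M_n = M_u/φ = 5960/0.90 = 6622.22 kip·in.
From M_n = 0.85 f'_c a b (d − a/2):
a = d − √(d² − 2M_n/(0.85 f'_c b)) = 30.2 − √(30.2² − 2 × 6622.22/(0.85 × 5 × 11.2)) = 5.025 in.
A_s = 0.85 f'_c a b / f_y = 0.85 × 5 × 5.025 × 11.2 / 75 = 3.189 in².

A_s ≈ 3.19 in²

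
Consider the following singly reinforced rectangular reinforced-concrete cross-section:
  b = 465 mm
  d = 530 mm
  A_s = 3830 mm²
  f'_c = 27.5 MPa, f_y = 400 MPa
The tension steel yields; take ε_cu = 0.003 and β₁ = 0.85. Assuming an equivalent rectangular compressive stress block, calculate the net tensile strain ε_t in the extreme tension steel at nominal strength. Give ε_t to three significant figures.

ε_t ≈ 0.00659

a = A_s f_y/(0.85 f'_c b) = 140.95 mm.
β₁ = 0.85, so c = a/β₁ = 140.95/0.85 = 165.82 mm.
From the linear strain diagram with ε_cu = 0.003: ε_t = 0.003 (d − c)/c = 0.003 × (530 − 165.82)/165.82 = 0.00659.
Since ε_t ≥ 0.005, the section is tension-controlled.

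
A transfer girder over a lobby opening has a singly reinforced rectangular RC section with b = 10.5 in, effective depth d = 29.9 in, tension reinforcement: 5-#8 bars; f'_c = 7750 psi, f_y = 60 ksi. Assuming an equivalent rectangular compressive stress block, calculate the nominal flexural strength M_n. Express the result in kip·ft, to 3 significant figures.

M_n ≈ 557 kip·ft

A_s = 5 × 0.79 = 3.95 in².
T = A_s f_y = 3.95 × 60 = 237 kips.
a = T/(0.85 f'_c b) = 237/(0.85 × 7.75 × 10.5) = 3.426 in.
M_n = T(d − a/2) = 237 × (29.9 − 1.713) = 6680.3 kip·in = 6680.3/12 = 556.69 kip·ft.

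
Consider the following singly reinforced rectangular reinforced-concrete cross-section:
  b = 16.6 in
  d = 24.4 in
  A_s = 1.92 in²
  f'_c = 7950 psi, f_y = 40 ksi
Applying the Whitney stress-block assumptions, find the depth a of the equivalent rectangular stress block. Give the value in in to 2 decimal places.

a ≈ 0.68 in

T = A_s f_y = 1.92 × 40 = 76.8 kips.
a = T/(0.85 f'_c b) = 76.8/(0.85 × 7.95 × 16.6) = 0.68 in.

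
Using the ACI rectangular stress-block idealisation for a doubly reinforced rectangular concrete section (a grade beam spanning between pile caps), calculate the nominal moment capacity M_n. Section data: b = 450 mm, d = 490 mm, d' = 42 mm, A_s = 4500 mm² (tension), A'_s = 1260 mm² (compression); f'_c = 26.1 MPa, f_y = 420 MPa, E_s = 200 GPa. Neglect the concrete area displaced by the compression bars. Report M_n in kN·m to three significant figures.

M_n ≈ 811 kN·m

Assume both tension and compression steel yield.
Net tension couple steel: A_s − A'_s = 3240 mm².
a = (A_s − A'_s) f_y / (0.85 f'_c b) = 1360800/(0.85 × 26.1 × 450) = 136.31 mm.
c = a/β₁ = 136.31/0.85 = 160.36 mm; ε'_s = 0.003(c − d')/c = 0.0022 ≥ f_y/E_s = 0.0021, so compression steel does yield.
M_n = (A_s − A'_s) f_y (d − a/2) + A'_s f_y (d − d') = [1360800 × (490 − 68.155) + 529200 × (490 − 42)] × 10⁻⁶ = 574.05 + 237.08 = 811.13 kN·m.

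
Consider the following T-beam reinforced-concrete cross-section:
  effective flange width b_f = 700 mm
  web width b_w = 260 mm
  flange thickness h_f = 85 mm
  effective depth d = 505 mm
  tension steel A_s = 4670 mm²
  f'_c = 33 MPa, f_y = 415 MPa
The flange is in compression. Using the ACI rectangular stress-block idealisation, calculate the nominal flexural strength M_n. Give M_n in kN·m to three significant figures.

M_n ≈ 880 kN·m

Tension: T = A_s f_y = 4670 × 415 = 1938050 N.
Try a within the flange: a = T/(0.85 f'_c b_f) = 1938050/(0.85 × 33 × 700) = 98.70 mm.
a = 98.70 > h_f = 85 mm: the block extends into the web. Split into flange-overhang and web parts.
C_f = 0.85 f'_c (b_f − b_w) h_f = 0.85 × 33 × (700 − 260) × 85 = 1049070 N.
Remaining web compression depth: a_w = (T − C_f)/(0.85 f'_c b_w) = (1938050 − 1049070)/(0.85 × 33 × 260) = 121.89 mm.
M_n = C_f(d − h_f/2) + (T − C_f)(d − a_w/2) = 1049070 × (505 − 42.5) + 888980 × (505 − 60.945) = 485.19 + 394.76 = 879.95 × 10⁶ N·mm.
M_n = 879.95 kN·m.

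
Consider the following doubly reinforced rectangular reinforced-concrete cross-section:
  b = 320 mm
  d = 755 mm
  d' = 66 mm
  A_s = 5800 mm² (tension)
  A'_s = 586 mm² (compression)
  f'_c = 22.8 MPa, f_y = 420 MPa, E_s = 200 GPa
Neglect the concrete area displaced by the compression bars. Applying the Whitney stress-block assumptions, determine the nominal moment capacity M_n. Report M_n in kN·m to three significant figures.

M_n ≈ 1440 kN·m

Assume both tension and compression steel yield.
Net tension couple steel: A_s − A'_s = 5214 mm².
a = (A_s − A'_s) f_y / (0.85 f'_c b) = 2189880/(0.85 × 22.8 × 320) = 353.12 mm.
c = a/β₁ = 353.12/0.85 = 415.44 mm; ε'_s = 0.003(c − d')/c = 0.0025 ≥ f_y/E_s = 0.0021, so compression steel does yield.
M_n = (A_s − A'_s) f_y (d − a/2) + A'_s f_y (d − d') = [2189880 × (755 − 176.56) + 246120 × (755 − 66)] × 10⁻⁶ = 1266.71 + 169.58 = 1436.29 kN·m.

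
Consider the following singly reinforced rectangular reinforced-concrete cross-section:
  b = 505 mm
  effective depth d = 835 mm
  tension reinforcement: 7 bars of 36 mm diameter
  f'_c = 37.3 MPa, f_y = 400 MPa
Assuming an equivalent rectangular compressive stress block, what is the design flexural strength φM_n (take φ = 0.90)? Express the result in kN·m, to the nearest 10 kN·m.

φM_n ≈ 1910 kN·m

A_s = 7 × 1018 = 7126 mm².
T = A_s f_y = 7126 × 400 = 2850400 N = 2850.4 kN.
From C = T: a = T/(0.85 f'_c b) = 2850400/(0.85 × 37.3 × 505) = 178.03 mm.
M_n = T(d − a/2) = 2850.4 kN × (835 − 89.015) mm = 2126.36 kN·m.
φM_n = 0.90 × 2126.36 = 1913.72 kN·m.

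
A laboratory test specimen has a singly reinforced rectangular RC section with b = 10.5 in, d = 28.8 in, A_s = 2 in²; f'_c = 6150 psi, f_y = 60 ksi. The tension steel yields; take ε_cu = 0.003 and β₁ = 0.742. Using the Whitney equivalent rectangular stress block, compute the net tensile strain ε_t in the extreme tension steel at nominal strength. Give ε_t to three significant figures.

a = A_s f_y/(0.85 f'_c b) = 2.186 in.
β₁ = 0.742, so c = a/β₁ = 2.186/0.742 = 2.946 in.
From the linear strain diagram with ε_cu = 0.003: ε_t = 0.003 (d − c)/c = 0.003 × (28.8 − 2.946)/2.946 = 0.0263.
Since ε_t ≥ 0.005, the section is tension-controlled.

ε_t ≈ 0.0263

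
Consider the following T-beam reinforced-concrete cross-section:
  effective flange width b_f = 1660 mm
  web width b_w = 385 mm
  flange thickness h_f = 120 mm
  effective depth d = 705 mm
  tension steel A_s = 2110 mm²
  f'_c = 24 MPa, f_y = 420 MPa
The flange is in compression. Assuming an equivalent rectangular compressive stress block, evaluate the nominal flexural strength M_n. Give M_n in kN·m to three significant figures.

Tension: T = A_s f_y = 2110 × 420 = 886200 N.
Try a within the flange: a = T/(0.85 f'_c b_f) = 886200/(0.85 × 24 × 1660) = 26.17 mm.
Since a = 26.17 ≤ h_f = 120 mm, the stress block lies entirely in the flange; analyse as a rectangular beam of width b_f.
M_n = T(d − a/2) = 886200 × (705 − 13.085) = 613.18 × 10⁶ N·mm.
M_n = 613.18 kN·m.

M_n ≈ 613 kN·m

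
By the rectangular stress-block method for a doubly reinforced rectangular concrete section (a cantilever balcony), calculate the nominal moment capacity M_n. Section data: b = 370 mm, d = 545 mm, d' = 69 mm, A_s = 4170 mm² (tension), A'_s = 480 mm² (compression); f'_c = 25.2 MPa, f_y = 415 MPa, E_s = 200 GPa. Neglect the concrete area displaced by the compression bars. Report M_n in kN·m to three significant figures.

Assume both tension and compression steel yield.
Net tension couple steel: A_s − A'_s = 3690 mm².
a = (A_s − A'_s) f_y / (0.85 f'_c b) = 1531350/(0.85 × 25.2 × 370) = 193.22 mm.
c = a/β₁ = 193.22/0.85 = 227.32 mm; ε'_s = 0.003(c − d')/c = 0.0021 ≥ f_y/E_s = 0.0021, so compression steel does yield.
M_n = (A_s − A'_s) f_y (d − a/2) + A'_s f_y (d − d') = [1531350 × (545 − 96.61) + 199200 × (545 − 69)] × 10⁻⁶ = 686.64 + 94.82 = 781.46 kN·m.

M_n ≈ 781 kN·m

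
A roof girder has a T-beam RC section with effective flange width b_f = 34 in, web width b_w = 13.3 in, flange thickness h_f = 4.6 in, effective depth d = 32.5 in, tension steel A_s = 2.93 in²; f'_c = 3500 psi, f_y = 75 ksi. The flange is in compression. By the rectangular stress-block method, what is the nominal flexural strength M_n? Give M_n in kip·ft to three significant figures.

M_n ≈ 575 kip·ft

Tension: T = A_s f_y = 2.93 × 75 = 219.75 kips.
Try a within the flange: a = T/(0.85 f'_c b_f) = 219.75/(0.85 × 3.5 × 34) = 2.173 in.
Since a = 2.173 ≤ h_f = 4.6 in, the stress block lies entirely in the flange; analyse as a rectangular beam of width b_f.
M_n = T(d − a/2) = 219.75 × (32.5 − 1.0865) = 6903.1 kip·in.
M_n = 6903.1/12 = 575.26 kip·ft.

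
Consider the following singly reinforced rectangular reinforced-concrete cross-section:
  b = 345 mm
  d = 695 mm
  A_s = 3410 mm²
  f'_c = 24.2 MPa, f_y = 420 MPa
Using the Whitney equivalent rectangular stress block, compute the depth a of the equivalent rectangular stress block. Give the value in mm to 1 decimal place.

T = A_s f_y = 3410 × 420 = 1432200 N = 1432.2 kN.
Setting C = 0.85 f'_c a b equal to T: a = 1432200/(0.85 × 24.2 × 345) = 201.8 mm.

a ≈ 201.8 mm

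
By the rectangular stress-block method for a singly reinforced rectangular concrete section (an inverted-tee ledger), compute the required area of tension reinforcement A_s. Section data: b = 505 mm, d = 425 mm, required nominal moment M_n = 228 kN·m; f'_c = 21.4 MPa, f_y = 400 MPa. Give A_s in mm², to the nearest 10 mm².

With M_n = 0.85 f'_c a b (d − a/2), solve the quadratic for a:
a = d − √(d² − 2M_n/(0.85 f'_c b)) = 425 − √(425² − 2 × 228×10⁶/(0.85 × 21.4 × 505)) = 63.08 mm.
A_s = 0.85 f'_c a b / f_y = 0.85 × 21.4 × 63.08 × 505 / 400 = 1448.6 mm².

A_s ≈ 1450 mm²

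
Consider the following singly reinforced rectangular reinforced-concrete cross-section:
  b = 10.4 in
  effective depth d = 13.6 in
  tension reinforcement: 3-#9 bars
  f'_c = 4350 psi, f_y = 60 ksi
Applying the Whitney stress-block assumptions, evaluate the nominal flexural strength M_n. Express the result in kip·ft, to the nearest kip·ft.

M_n ≈ 169 kip·ft

A_s = 3 × 1 = 3 in².
T = A_s f_y = 3 × 60 = 180 kips.
a = T/(0.85 f'_c b) = 180/(0.85 × 4.35 × 10.4) = 4.681 in.
M_n = T(d − a/2) = 180 × (13.6 − 2.3405) = 2026.7 kip·in = 2026.7/12 = 168.89 kip·ft.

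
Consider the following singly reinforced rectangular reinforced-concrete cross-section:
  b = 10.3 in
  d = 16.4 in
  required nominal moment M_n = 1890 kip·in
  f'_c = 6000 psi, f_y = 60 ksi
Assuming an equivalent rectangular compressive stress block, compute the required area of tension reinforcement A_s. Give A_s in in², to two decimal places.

From M_n = 0.85 f'_c a b (d − a/2):
a = d − √(d² − 2M_n/(0.85 f'_c b)) = 16.4 − √(16.4² − 2 × 1890/(0.85 × 6 × 10.3)) = 2.364 in.
A_s = 0.85 f'_c a b / f_y = 0.85 × 6 × 2.364 × 10.3 / 60 = 2.070 in².

A_s ≈ 2.07 in²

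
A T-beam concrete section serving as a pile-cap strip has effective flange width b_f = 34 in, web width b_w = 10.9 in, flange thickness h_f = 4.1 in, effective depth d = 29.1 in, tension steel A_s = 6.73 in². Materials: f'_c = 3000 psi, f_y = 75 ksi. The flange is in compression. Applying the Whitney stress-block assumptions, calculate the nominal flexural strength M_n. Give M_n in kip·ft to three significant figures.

M_n ≈ 1080 kip·ft

Tension: T = A_s f_y = 6.73 × 75 = 504.75 kips.
Try a within the flange: a = T/(0.85 f'_c b_f) = 504.75/(0.85 × 3 × 34) = 5.822 in.
a = 5.822 > h_f = 4.1 in: the block extends into the web. Split into flange-overhang and web parts.
C_f = 0.85 f'_c (b_f − b_w) h_f = 0.85 × 3 × (34 − 10.9) × 4.1 = 241.5 kips.
Remaining web compression depth: a_w = (T − C_f)/(0.85 f'_c b_w) = (504.75 − 241.5)/(0.85 × 3 × 10.9) = 9.471 in.
M_n = C_f(d − h_f/2) + (T − C_f)(d − a_w/2) = 241.5 × (29.1 − 2.05) + 263.25 × (29.1 − 4.7355) = 6532.6 + 6414.0 = 12946.6 kip·in.
M_n = 12946.6/12 = 1078.88 kip·ft.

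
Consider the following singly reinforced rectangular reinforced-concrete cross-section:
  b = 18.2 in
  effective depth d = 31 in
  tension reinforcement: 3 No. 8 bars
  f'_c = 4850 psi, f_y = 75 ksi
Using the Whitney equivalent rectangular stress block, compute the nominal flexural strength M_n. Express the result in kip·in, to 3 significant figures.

A_s = 3 × 0.79 = 2.37 in².
T = A_s f_y = 2.37 × 75 = 177.75 kips.
a = T/(0.85 f'_c b) = 177.75/(0.85 × 4.85 × 18.2) = 2.369 in.
M_n = T(d − a/2) = 177.75 × (31 − 1.1845) = 5299.7 kip·in.

M_n ≈ 5300 kip·in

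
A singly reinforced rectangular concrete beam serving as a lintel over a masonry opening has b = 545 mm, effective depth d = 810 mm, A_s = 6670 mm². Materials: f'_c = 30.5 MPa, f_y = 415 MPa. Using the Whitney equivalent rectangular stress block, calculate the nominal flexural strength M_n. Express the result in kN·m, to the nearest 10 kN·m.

M_n ≈ 1970 kN·m

T = A_s f_y = 6670 × 415 = 2768050 N = 2768.05 kN.
From C = T: a = T/(0.85 f'_c b) = 2768050/(0.85 × 30.5 × 545) = 195.91 mm.
M_n = T(d − a/2) = 2768.05 kN × (810 − 97.955) mm = 1970.98 kN·m.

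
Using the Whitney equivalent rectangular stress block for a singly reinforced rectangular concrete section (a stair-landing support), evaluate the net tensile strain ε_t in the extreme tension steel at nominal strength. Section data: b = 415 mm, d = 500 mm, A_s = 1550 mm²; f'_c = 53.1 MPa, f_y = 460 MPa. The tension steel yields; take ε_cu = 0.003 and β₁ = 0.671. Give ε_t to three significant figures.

ε_t ≈ 0.0234

a = A_s f_y/(0.85 f'_c b) = 38.07 mm.
β₁ = 0.671, so c = a/β₁ = 38.07/0.671 = 56.74 mm.
From the linear strain diagram with ε_cu = 0.003: ε_t = 0.003 (d − c)/c = 0.003 × (500 − 56.74)/56.74 = 0.0234.
Since ε_t ≥ 0.005, the section is tension-controlled.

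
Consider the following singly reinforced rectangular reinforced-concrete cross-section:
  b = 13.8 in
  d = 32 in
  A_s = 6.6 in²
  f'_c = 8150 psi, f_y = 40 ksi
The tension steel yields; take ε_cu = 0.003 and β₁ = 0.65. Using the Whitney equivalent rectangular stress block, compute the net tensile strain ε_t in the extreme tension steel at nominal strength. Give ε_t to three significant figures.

ε_t ≈ 0.0196

a = A_s f_y/(0.85 f'_c b) = 2.762 in.
β₁ = 0.65, so c = a/β₁ = 2.762/0.65 = 4.249 in.
From the linear strain diagram with ε_cu = 0.003: ε_t = 0.003 (d − c)/c = 0.003 × (32 − 4.249)/4.249 = 0.0196.
Since ε_t ≥ 0.005, the section is tension-controlled.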